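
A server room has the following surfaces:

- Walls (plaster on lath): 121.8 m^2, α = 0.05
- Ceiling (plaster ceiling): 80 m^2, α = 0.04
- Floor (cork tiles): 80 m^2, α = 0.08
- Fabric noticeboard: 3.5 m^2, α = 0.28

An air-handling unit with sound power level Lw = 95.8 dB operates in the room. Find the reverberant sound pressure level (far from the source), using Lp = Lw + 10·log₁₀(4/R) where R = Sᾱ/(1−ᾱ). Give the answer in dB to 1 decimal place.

89.3 dB

Σ(Sᵢαᵢ) = 121.8·0.05 + 80·0.04 + 80·0.08 + 3.5·0.28 = 16.670; total area S = 285.3 m^2.
ᾱ = 0.0584, so room constant R = A/(1−ᾱ) = 17.704 m^2.
Lp = 95.8 + 10·log₁₀(4/17.704) = 95.8 + (-6.46) = 89.3 dB.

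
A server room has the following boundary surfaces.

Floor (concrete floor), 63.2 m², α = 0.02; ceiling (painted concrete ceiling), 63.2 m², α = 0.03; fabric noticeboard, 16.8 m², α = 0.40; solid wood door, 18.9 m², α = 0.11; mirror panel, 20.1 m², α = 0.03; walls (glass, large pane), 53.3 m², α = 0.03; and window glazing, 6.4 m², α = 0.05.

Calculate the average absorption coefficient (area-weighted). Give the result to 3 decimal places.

Total surface area S = 241.9 m².
Weighted sum Σ Sα = 14.481.
ᾱ = A/S = 0.060.

0.060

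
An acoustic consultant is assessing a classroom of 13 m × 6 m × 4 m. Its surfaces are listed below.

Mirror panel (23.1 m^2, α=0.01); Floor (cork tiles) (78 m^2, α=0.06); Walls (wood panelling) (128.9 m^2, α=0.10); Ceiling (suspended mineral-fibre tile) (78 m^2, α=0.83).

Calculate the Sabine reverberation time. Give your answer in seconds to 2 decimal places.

0.61 s

A = Σ Sᵢαᵢ = 23.1*0.01 + 78*0.06 + 128.9*0.10 + 78*0.83 = 82.541 sabins.
V = 13·6·4 = 312 m³.
RT60 = 0.161 · V / A = 0.161 × 312 / 82.541 = 0.61 s.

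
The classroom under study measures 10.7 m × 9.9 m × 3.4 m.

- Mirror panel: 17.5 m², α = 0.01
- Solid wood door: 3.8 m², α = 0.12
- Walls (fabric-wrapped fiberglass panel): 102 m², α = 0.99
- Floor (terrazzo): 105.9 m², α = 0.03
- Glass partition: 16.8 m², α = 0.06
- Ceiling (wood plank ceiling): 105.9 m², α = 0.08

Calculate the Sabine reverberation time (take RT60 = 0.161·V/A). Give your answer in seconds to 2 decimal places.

Summing Sᵢαᵢ: 0.175 + 0.456 + 100.980 + 3.177 + 1.008 + 8.472 → A = 114.268 sabins.
Volume V = 10.7 × 9.9 × 3.4 = 360.162 m³.
RT60 = 0.161 · V / A = 0.161 × 360.162 / 114.268 = 0.51 s.

0.51 s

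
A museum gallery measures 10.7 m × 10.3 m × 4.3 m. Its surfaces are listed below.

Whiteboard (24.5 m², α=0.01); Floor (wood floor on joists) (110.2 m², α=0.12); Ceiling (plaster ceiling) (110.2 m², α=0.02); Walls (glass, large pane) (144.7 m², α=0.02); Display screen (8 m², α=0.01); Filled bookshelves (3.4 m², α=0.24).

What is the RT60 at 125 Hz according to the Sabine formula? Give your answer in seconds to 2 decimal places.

Summing Sᵢαᵢ: 0.245 + 13.224 + 2.204 + 2.894 + 0.080 + 0.816 → A = 19.463 sabins.
Volume V = 10.7 × 10.3 × 4.3 = 473.903 m³.
T = 0.161 V/A = 0.161·473.903/19.463 = 3.92 s.

3.92 seconds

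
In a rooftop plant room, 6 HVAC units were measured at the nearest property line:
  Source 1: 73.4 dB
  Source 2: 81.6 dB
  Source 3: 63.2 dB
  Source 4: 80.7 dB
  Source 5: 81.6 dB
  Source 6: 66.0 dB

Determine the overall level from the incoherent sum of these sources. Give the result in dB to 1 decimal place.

86.4 dB

Σ 10^(Lᵢ/10) = 4.345e+08.
Back to dB: 10·log₁₀ Σ = 86.4 dB.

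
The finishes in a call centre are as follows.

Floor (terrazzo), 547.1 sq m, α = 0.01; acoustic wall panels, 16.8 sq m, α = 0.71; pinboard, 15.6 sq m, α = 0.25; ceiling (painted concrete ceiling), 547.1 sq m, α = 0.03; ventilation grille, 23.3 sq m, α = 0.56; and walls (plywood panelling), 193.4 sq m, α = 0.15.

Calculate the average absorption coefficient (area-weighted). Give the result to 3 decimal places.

0.059

Total surface area S = 1343.3 sq m.
A = 547.1×0.01 + 16.8×0.71 + 15.6×0.25 + 547.1×0.03 + 23.3×0.56 + 193.4×0.15 = 79.770 sabins.
ᾱ = 79.770 / 1343.3 = 0.059.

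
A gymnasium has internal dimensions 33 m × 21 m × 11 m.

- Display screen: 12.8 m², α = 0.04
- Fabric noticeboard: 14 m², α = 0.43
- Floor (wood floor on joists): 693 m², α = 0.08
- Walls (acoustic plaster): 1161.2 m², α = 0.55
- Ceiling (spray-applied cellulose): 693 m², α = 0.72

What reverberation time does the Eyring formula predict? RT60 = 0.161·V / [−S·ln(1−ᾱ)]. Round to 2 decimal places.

0.76 seconds

S = Σ Sᵢ = 2574.0 m².
Σ(Sᵢαᵢ) = 12.8×0.04 + 14×0.43 + 693×0.08 + 1161.2×0.55 + 693×0.72 = 1199.592.
Mean coefficient ᾱ = A/S = 0.4660.
Eyring denominator: −S ln(1−ᾱ) = 1614.823.
V = 33 × 21 × 11 = 7623 m³.
T = 0.161·V/[−S·ln(1−ᾱ)] = 0.161·7623/1614.823 = 0.76 s.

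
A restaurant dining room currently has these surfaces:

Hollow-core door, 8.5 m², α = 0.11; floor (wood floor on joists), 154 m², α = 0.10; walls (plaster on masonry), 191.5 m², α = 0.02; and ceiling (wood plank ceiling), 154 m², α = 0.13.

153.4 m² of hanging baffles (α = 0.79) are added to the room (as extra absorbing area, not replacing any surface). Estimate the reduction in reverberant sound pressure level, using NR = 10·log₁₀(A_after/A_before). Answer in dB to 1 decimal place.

A_before = Σ Sᵢαᵢ = 8.5×0.11 + 154×0.10 + 191.5×0.02 + 154×0.13 = 40.185 sabins.
Treatment contributes 153.4·0.79 = 121.186 sabins.
New total A_after = 161.371 sabins.
Reduction = 10 log₁₀(A_after/A_before) = 10 log₁₀(4.0157) = 6.0 dB.

6.0 dB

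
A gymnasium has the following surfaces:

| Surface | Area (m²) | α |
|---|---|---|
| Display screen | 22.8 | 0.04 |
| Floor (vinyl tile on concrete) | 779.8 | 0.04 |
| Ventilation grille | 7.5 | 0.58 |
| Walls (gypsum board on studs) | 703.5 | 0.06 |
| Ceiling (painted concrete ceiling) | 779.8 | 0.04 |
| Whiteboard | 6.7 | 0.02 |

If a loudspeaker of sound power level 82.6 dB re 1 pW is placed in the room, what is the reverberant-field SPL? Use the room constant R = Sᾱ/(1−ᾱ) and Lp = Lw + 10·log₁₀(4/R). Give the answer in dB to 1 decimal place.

A = 109.990 sabins; S = 2300.1 m².
ᾱ = 109.990/2300.1 = 0.0478; R = Sᾱ/(1−ᾱ) = 109.990/(1−0.0478) = 115.511 m².
Lp = Lw + 10 log₁₀(4/R) = 82.6 -14.61 = 68.0 dB.

68.0 dB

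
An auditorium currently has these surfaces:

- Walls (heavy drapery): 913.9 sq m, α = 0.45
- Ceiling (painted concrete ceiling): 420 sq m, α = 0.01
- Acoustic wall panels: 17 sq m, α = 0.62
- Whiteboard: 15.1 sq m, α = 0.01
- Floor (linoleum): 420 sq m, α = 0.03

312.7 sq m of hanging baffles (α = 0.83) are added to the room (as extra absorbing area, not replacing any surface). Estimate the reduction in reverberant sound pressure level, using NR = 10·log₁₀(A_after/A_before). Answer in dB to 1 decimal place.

Equivalent absorption area: A_before = 913.9·0.45 + 420·0.01 + 17·0.62 + 15.1·0.01 + 420·0.03 = 438.746 sq m.
Added absorption = 312.7 × 0.83 = 259.541 sabins.
New total A_after = 698.287 sabins.
Reduction = 10 log₁₀(A_after/A_before) = 10 log₁₀(1.5916) = 2.0 dB.

2.0 dB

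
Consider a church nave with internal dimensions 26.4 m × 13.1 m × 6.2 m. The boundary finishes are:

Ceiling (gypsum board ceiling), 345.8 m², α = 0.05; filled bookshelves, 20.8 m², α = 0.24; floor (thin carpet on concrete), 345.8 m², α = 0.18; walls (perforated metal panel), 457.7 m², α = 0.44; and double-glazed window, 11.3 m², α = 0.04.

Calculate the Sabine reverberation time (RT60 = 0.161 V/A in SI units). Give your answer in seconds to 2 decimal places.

Summing Sᵢαᵢ: 17.290 + 4.992 + 62.244 + 201.388 + 0.452 → A = 286.366 sabins.
Room volume: 2144.208 m³.
RT60 = 0.161 · V / A = 0.161 × 2144.208 / 286.366 = 1.21 s.

1.21 s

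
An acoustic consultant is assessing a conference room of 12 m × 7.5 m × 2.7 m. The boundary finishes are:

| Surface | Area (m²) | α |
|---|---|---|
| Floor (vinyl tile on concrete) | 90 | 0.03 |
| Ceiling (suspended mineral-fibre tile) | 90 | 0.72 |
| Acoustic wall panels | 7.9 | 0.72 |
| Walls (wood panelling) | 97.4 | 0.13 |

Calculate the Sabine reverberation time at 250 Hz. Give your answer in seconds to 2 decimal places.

0.46 sec

Summing Sᵢαᵢ: 2.700 + 64.800 + 5.688 + 12.662 → A = 85.850 sabins.
Volume V = 12 × 7.5 × 2.7 = 243 m³.
Sabine: RT60 = 0.161 × 243 / 85.850 = 0.46 s.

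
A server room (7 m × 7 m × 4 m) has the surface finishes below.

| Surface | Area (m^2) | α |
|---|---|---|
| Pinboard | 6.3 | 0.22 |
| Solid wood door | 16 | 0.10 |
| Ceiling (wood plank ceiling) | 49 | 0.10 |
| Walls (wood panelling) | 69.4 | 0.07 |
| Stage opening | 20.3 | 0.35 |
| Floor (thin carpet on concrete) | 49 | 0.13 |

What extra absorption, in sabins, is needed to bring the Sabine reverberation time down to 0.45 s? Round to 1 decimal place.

43.9 sabins

Equivalent absorption area: A₁ = 6.3·0.22 + 16·0.10 + 49·0.10 + 69.4·0.07 + 20.3·0.35 + 49·0.13 = 26.219 m^2.
V = 196 m³. Required absorption A₂ = 0.161 × 196 / 0.45 = 70.124 sabins.
ΔA = A₂ − A₁ = 70.124 − 26.219 = 43.9 sabins.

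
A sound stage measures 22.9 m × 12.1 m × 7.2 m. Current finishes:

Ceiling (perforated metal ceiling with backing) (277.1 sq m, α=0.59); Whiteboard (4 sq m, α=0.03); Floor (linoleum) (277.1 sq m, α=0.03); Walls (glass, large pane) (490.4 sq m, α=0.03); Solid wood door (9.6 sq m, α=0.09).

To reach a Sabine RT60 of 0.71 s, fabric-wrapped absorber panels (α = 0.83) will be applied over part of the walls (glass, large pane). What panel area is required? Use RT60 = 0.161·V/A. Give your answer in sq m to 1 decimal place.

331.1

A₁ = Σ Sᵢαᵢ = 277.1·0.59 + 4·0.03 + 277.1·0.03 + 490.4·0.03 + 9.6·0.09 = 187.498 sabins.
V = 1995.048 m³. Target absorption A₂ = 0.161 × 1995.048 / 0.71 = 452.398 sabins.
Absorption to add: 452.398 − 187.498 = 264.900 sabins.
Each sq m of panel replacing the walls (glass, large pane) adds (0.83 − 0.03) = 0.80 sabins.
Panel area = 264.900 / 0.80 = 331.1 sq m.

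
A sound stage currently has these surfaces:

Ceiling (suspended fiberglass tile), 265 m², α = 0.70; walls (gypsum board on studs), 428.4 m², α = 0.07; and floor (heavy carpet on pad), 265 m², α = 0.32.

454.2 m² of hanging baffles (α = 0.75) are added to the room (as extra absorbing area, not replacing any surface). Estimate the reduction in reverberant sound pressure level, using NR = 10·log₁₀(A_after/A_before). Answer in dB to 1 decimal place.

Equivalent absorption area: A_before = 265·0.70 + 428.4·0.07 + 265·0.32 = 300.288 m².
Added absorption = 454.2 × 0.75 = 340.650 sabins.
New total A_after = 640.938 sabins.
Reduction = 10 log₁₀(A_after/A_before) = 10 log₁₀(2.1344) = 3.3 dB.

3.3 dB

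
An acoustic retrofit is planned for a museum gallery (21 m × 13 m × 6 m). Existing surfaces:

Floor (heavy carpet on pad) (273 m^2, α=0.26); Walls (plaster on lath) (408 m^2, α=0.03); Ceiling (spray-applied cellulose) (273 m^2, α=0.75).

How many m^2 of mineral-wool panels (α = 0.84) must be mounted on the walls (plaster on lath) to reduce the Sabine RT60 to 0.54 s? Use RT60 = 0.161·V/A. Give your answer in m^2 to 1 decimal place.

A₁ = Σ Sᵢαᵢ = 273×0.26 + 408×0.03 + 273×0.75 = 287.970 sabins.
V = 1638 m³. Target absorption A₂ = 0.161 × 1638 / 0.54 = 488.367 sabins.
Absorption to add: 488.367 − 287.970 = 200.397 sabins.
Net gain per m^2: Δα = 0.84 − 0.03 = 0.81.
Panel area = 200.397 / 0.81 = 247.4 m^2.

247.4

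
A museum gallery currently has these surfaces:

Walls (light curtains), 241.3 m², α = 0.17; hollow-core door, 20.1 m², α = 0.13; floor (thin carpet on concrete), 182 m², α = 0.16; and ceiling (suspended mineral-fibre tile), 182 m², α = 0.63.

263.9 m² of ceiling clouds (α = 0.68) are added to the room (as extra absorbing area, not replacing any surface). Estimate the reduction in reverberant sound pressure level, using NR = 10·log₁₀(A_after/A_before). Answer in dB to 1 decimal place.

Total absorption A_before = 241.3·0.17 + 20.1·0.13 + 182·0.16 + 182·0.63
  = 41.021 + 2.613 + 29.120 + 114.660 = 187.414 m² sabins.
Treatment contributes 263.9·0.68 = 179.452 sabins.
New total A_after = 366.866 sabins.
Reduction = 10 log₁₀(A_after/A_before) = 10 log₁₀(1.9575) = 2.9 dB.

2.9 dB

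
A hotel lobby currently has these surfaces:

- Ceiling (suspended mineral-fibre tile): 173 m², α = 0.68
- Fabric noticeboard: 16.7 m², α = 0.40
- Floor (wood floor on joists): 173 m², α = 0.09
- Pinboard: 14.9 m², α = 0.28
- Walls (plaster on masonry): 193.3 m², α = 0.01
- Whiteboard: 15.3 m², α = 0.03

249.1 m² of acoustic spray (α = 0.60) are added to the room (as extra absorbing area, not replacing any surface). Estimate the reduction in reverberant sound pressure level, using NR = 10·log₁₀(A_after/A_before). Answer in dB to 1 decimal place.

3.1 dB

Total absorption A_before = 173·0.68 + 16.7·0.40 + 173·0.09 + 14.9·0.28 + 193.3·0.01 + 15.3·0.03
  = 117.640 + 6.680 + 15.570 + 4.172 + 1.933 + 0.459 = 146.454 m² sabins.
Treatment contributes 249.1·0.60 = 149.460 sabins.
A_after = 146.454 + 149.460 = 295.914 sabins.
Reduction = 10 log₁₀(A_after/A_before) = 10 log₁₀(2.0205) = 3.1 dB.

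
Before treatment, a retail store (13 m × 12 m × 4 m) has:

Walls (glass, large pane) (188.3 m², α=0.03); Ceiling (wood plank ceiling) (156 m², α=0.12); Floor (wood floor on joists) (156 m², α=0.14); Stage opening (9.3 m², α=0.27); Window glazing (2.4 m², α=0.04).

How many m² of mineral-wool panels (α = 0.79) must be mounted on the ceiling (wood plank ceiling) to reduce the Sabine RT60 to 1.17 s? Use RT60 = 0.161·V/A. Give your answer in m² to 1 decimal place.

Total absorption A₁ = 188.3·0.03 + 156·0.12 + 156·0.14 + 9.3·0.27 + 2.4·0.04
  = 5.649 + 18.720 + 21.840 + 2.511 + 0.096 = 48.816 m² sabins.
V = 624 m³. Target absorption A₂ = 0.161 × 624 / 1.17 = 85.867 sabins.
ΔA needed = 85.867 − 48.816 = 37.051 sabins.
Each m² of panel replacing the ceiling (wood plank ceiling) adds (0.79 − 0.12) = 0.67 sabins.
Area = ΔA/Δα = 37.051/0.67 = 55.3 m².

55.3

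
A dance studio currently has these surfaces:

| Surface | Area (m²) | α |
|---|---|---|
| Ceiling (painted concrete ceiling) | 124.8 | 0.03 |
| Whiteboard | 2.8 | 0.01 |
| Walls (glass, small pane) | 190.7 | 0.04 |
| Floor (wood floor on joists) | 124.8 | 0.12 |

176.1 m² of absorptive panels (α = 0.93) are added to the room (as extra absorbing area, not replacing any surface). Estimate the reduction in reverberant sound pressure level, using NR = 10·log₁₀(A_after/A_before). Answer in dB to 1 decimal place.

8.6 dB

Summing Sᵢαᵢ: 3.744 + 0.028 + 7.628 + 14.976 → A_before = 26.376 sabins.
Treatment contributes 176.1·0.93 = 163.773 sabins.
A_after = 26.376 + 163.773 = 190.149 sabins.
Reduction = 10 log₁₀(A_after/A_before) = 10 log₁₀(7.2092) = 8.6 dB.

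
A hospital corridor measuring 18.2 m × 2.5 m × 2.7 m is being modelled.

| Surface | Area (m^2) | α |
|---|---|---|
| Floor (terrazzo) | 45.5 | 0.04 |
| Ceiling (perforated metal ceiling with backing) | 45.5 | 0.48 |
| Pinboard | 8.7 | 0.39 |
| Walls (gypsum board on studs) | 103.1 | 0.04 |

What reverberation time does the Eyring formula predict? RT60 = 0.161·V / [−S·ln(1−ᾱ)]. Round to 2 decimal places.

0.58 sec

S = Σ Sᵢ = 202.8 m^2.
Absorption A = 45.5×0.04 + 45.5×0.48 + 8.7×0.39 + 103.1×0.04 = 31.177 sabins.
ᾱ = 31.177 / 202.8 = 0.1537.
−S·ln(1−ᾱ) = −202.8 × ln(1 − 0.1537) = 33.844.
V = 18.2 × 2.5 × 2.7 = 122.85 m³.
RT60 = 0.161 × 122.85 / 33.844 = 0.58 s.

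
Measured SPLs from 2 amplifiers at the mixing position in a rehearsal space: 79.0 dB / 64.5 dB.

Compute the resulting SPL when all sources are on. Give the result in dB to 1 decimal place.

Σ 10^(Lᵢ/10) = 8.225e+07.
Back to dB: 10·log₁₀ Σ = 79.2 dB.

79.2 dB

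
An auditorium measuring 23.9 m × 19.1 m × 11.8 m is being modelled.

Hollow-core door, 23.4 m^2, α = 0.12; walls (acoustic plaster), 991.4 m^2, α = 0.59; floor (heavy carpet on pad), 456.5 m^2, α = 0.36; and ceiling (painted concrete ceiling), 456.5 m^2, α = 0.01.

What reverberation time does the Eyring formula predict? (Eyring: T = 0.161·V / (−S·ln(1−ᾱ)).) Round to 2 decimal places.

0.90 sec

Total surface area S = 23.4 + 991.4 + 456.5 + 456.5 = 1927.8 m^2.
Σ(Sᵢαᵢ) = 23.4·0.12 + 991.4·0.59 + 456.5·0.36 + 456.5·0.01 = 756.639.
Mean coefficient ᾱ = A/S = 0.3925.
−S·ln(1−ᾱ) = −1927.8 × ln(1 − 0.3925) = 960.822.
V = 23.9 × 19.1 × 11.8 = 5386.582 m³.
T = 0.161·V/[−S·ln(1−ᾱ)] = 0.161·5386.582/960.822 = 0.90 s.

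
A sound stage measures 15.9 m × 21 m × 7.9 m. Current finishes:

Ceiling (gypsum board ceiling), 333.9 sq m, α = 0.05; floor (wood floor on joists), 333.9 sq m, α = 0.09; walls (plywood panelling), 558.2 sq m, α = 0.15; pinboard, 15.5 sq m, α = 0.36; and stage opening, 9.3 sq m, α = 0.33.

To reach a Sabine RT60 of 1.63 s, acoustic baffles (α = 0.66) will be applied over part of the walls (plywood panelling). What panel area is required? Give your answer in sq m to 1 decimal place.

Total absorption A₁ = 333.9*0.05 + 333.9*0.09 + 558.2*0.15 + 15.5*0.36 + 9.3*0.33
  = 16.695 + 30.051 + 83.730 + 5.580 + 3.069 = 139.125 sq m sabins.
V = 2637.81 m³. Target absorption A₂ = 0.161 × 2637.81 / 1.63 = 260.544 sabins.
ΔA needed = 260.544 − 139.125 = 121.419 sabins.
Net gain per sq m: Δα = 0.66 − 0.15 = 0.51.
Panel area = 121.419 / 0.51 = 238.1 sq m.

238.1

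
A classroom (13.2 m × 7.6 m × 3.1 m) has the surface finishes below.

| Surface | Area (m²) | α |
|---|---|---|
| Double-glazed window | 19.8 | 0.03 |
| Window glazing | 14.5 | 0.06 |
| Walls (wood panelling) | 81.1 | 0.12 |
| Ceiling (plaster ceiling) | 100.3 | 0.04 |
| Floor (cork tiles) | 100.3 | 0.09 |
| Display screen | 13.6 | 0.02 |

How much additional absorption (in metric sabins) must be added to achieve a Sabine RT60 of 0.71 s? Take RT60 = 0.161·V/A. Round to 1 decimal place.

A₁ = Σ Sᵢαᵢ = 19.8*0.03 + 14.5*0.06 + 81.1*0.12 + 100.3*0.04 + 100.3*0.09 + 13.6*0.02 = 24.507 sabins.
V = 310.992 m³. Required absorption A₂ = 0.161 × 310.992 / 0.71 = 70.521 sabins.
Additional absorption ΔA = 70.521 − 24.507 = 46.0 sabins.

46.0 sabins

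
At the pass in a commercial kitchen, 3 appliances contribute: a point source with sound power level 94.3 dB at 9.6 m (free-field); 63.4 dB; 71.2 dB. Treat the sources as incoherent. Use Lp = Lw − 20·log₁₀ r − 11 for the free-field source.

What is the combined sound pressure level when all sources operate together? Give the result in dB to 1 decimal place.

72.5 dB

Source at 9.6 m: Lp = 94.3 − 20·log₁₀(9.6) − 11 = 63.7 dB.
Converting to relative power and adding: 10^(63.7/10) + 10^(63.4/10) + 10^(71.2/10) = 1.771e+07.
Combined level = 10 log₁₀(1.771e+07) = 72.5 dB.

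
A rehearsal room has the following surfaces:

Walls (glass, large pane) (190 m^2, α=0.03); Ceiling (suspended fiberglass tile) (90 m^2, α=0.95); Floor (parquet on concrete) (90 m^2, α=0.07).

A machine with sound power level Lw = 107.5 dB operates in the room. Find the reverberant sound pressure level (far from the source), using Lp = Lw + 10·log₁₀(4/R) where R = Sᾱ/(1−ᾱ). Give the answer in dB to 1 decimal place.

92.3 dB

Σ(Sᵢαᵢ) = 190×0.03 + 90×0.95 + 90×0.07 = 97.500; total area S = 370.0 m^2.
ᾱ = 97.500/370.0 = 0.2635; R = Sᾱ/(1−ᾱ) = 97.500/(1−0.2635) = 132.383 m^2.
Lp = Lw + 10 log₁₀(4/R) = 107.5 -15.20 = 92.3 dB.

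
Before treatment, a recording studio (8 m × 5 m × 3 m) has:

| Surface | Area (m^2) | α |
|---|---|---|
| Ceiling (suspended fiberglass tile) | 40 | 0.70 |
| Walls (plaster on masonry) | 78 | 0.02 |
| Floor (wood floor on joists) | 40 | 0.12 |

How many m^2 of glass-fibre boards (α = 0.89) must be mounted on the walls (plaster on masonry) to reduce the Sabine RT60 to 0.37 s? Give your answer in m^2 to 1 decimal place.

Equivalent absorption area: A₁ = 40·0.70 + 78·0.02 + 40·0.12 = 34.360 m^2.
V = 120 m³. Target absorption A₂ = 0.161 × 120 / 0.37 = 52.216 sabins.
ΔA needed = 52.216 − 34.360 = 17.856 sabins.
Each m^2 of panel replacing the walls (plaster on masonry) adds (0.89 − 0.02) = 0.87 sabins.
Panel area = 17.856 / 0.87 = 20.5 m^2.

20.5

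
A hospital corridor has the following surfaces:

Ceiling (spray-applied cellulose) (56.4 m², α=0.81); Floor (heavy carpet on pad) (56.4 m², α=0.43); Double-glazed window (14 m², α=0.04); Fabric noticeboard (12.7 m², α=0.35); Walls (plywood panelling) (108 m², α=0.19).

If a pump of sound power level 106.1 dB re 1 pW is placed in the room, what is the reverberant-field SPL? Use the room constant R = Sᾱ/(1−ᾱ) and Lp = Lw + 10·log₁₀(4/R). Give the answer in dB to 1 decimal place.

Σ(Sᵢαᵢ) = 56.4·0.81 + 56.4·0.43 + 14·0.04 + 12.7·0.35 + 108·0.19 = 95.461; total area S = 247.5 m².
ᾱ = 95.461/247.5 = 0.3857; R = Sᾱ/(1−ᾱ) = 95.461/(1−0.3857) = 155.398 m².
Lp = 106.1 + 10·log₁₀(4/155.398) = 106.1 + (-15.89) = 90.2 dB.

90.2 dB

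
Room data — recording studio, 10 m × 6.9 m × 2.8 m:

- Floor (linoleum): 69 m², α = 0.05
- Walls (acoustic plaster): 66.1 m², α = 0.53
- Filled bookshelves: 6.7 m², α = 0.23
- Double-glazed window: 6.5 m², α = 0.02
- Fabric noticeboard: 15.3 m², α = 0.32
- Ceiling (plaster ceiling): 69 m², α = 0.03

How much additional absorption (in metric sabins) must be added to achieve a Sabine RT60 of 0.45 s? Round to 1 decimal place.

A₁ = Σ Sᵢαᵢ = 69*0.05 + 66.1*0.53 + 6.7*0.23 + 6.5*0.02 + 15.3*0.32 + 69*0.03 = 47.120 sabins.
Target A₂ = 0.161·193.2/0.45 = 69.123 sabins (V = 193.2 m³).
Shortfall: 69.123 − 47.120 = 22.0 sabins.

22.0 sabins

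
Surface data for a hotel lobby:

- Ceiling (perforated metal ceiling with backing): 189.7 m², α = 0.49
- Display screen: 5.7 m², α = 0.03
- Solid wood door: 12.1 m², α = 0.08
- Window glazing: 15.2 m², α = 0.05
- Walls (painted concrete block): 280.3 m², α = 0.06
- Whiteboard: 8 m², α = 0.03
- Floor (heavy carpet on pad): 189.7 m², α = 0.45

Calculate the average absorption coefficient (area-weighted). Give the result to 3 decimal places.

Total surface area S = 700.7 m².
Σ(Sᵢαᵢ) = 189.7×0.49 + 5.7×0.03 + 12.1×0.08 + 15.2×0.05 + 280.3×0.06 + 8×0.03 + 189.7×0.45 = 197.275.
ᾱ = A/S = 0.282.

0.282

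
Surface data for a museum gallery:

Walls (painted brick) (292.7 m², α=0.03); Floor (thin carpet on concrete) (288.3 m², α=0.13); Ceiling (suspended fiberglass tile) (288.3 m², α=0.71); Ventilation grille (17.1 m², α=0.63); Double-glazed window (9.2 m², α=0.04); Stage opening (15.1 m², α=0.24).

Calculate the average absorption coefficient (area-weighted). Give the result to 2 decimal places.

0.29

S = Σ Sᵢ = 292.7 + 288.3 + 288.3 + 17.1 + 9.2 + 15.1 = 910.7 m².
Σ(Sᵢαᵢ) = 292.7*0.03 + 288.3*0.13 + 288.3*0.71 + 17.1*0.63 + 9.2*0.04 + 15.1*0.24 = 265.718.
ᾱ = A/S = 0.29.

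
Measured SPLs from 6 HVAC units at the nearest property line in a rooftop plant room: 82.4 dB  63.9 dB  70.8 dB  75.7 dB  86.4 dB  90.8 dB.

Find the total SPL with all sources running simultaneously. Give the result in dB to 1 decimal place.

Converting to relative power and adding: 10^(82.4/10) + 10^(63.9/10) + 10^(70.8/10) + 10^(75.7/10) + 10^(86.4/10) + 10^(90.8/10) = 1.864e+09.
Combined level = 10 log₁₀(1.864e+09) = 92.7 dB.

92.7 dB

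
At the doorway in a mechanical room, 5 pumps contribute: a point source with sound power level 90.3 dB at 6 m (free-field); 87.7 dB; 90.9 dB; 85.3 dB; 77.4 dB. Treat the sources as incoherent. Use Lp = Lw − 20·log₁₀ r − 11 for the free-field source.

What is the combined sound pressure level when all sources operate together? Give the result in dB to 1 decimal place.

Source at 6 m: Lp = 90.3 − 20·log₁₀(6) − 11 = 63.7 dB.
Converting to relative power and adding: 10^(63.7/10) + 10^(87.7/10) + 10^(90.9/10) + 10^(85.3/10) + 10^(77.4/10) = 2.215e+09.
Combined level = 10 log₁₀(2.215e+09) = 93.5 dB.

93.5 dB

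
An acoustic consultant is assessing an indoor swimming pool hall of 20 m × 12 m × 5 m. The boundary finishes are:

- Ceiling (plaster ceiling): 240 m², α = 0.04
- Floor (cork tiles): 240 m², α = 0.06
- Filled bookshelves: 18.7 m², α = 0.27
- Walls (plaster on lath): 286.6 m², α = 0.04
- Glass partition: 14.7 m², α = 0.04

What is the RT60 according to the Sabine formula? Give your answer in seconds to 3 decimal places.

4.701 seconds

A = Σ Sᵢαᵢ = 240*0.04 + 240*0.06 + 18.7*0.27 + 286.6*0.04 + 14.7*0.04 = 41.101 sabins.
Volume V = 20 × 12 × 5 = 1200 m³.
RT60 = 0.161 · V / A = 0.161 × 1200 / 41.101 = 4.701 s.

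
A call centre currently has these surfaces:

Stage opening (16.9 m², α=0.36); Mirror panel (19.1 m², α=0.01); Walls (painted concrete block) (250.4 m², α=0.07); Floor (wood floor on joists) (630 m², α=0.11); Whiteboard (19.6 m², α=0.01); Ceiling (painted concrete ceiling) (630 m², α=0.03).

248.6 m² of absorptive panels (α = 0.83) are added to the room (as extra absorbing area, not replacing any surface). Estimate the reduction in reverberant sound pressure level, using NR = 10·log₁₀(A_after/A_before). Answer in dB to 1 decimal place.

Total absorption A_before = 16.9×0.36 + 19.1×0.01 + 250.4×0.07 + 630×0.11 + 19.6×0.01 + 630×0.03
  = 6.084 + 0.191 + 17.528 + 69.300 + 0.196 + 18.900 = 112.199 m² sabins.
Treatment contributes 248.6·0.83 = 206.338 sabins.
New total A_after = 318.537 sabins.
Reduction = 10 log₁₀(A_after/A_before) = 10 log₁₀(2.8390) = 4.5 dB.

4.5 dB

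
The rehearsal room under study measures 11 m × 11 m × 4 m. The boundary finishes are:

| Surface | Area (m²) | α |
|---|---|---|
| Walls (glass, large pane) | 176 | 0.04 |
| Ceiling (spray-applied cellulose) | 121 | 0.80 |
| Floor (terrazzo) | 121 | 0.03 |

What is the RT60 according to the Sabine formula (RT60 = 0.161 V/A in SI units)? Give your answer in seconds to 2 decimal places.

Summing Sᵢαᵢ: 7.040 + 96.800 + 3.630 → A = 107.470 sabins.
V = 11·11·4 = 484 m³.
RT60 = 0.161 · V / A = 0.161 × 484 / 107.470 = 0.73 s.

0.73 s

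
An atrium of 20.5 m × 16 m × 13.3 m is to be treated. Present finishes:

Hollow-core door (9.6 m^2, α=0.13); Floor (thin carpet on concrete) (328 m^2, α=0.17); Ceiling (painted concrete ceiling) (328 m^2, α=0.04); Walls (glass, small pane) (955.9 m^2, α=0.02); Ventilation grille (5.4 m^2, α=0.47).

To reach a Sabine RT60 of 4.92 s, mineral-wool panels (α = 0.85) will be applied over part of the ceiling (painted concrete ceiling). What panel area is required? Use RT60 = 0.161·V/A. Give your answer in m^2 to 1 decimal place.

62.9

A₁ = Σ Sᵢαᵢ = 9.6·0.13 + 328·0.17 + 328·0.04 + 955.9·0.02 + 5.4·0.47 = 91.784 sabins.
Required A₂ = 0.161·4362.4/4.92 = 142.753 sabins.
Absorption to add: 142.753 − 91.784 = 50.969 sabins.
Net gain per m^2: Δα = 0.85 − 0.04 = 0.81.
Panel area = 50.969 / 0.81 = 62.9 m^2.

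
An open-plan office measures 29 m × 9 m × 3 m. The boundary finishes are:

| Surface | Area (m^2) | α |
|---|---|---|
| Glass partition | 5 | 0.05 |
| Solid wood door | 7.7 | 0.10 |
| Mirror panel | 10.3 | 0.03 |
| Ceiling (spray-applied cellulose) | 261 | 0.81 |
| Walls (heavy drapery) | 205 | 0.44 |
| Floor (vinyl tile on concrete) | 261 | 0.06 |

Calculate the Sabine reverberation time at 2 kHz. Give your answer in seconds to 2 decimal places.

0.40 sec

A = Σ Sᵢαᵢ = 5*0.05 + 7.7*0.10 + 10.3*0.03 + 261*0.81 + 205*0.44 + 261*0.06 = 318.599 sabins.
Volume V = 29 × 9 × 3 = 783 m³.
Sabine: RT60 = 0.161 × 783 / 318.599 = 0.40 s.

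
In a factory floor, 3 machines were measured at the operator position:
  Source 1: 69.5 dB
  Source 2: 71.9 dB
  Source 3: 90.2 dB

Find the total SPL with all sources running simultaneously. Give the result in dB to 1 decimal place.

90.3 dB

Σ 10^(Lᵢ/10) = 1.072e+09.
Back to dB: 10·log₁₀ Σ = 90.3 dB.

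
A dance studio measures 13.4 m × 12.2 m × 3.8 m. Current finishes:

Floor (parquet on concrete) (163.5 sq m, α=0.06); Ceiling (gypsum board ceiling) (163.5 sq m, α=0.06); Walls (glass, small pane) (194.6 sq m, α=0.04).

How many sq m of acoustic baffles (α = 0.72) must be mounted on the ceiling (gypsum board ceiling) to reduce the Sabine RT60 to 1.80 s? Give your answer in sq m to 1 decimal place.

Total absorption A₁ = 163.5*0.06 + 163.5*0.06 + 194.6*0.04
  = 9.810 + 9.810 + 7.784 = 27.404 sq m sabins.
Required A₂ = 0.161·621.224/1.80 = 55.565 sabins.
Absorption to add: 55.565 − 27.404 = 28.161 sabins.
Net gain per sq m: Δα = 0.72 − 0.06 = 0.66.
Panel area = 28.161 / 0.66 = 42.7 sq m.

42.7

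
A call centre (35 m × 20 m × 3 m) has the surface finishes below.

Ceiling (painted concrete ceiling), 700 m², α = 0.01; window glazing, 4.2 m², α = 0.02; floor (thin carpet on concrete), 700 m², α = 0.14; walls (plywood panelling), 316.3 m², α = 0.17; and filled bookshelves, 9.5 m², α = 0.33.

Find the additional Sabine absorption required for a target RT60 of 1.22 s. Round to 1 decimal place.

115.1 sabins

A₁ = Σ Sᵢαᵢ = 700·0.01 + 4.2·0.02 + 700·0.14 + 316.3·0.17 + 9.5·0.33 = 161.990 sabins.
Target A₂ = 0.161·2100/1.22 = 277.131 sabins (V = 2100 m³).
Additional absorption ΔA = 277.131 − 161.990 = 115.1 sabins.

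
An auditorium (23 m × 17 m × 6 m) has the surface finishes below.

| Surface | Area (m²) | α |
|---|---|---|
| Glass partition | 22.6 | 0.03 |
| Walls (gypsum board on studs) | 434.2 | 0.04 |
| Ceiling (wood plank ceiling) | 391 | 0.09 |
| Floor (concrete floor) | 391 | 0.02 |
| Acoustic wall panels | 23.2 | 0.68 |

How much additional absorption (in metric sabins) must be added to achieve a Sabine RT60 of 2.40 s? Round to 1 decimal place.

Total absorption A₁ = 22.6×0.03 + 434.2×0.04 + 391×0.09 + 391×0.02 + 23.2×0.68
  = 0.678 + 17.368 + 35.190 + 7.820 + 15.776 = 76.832 m² sabins.
For T = 2.40 s, need A₂ = 0.161·V/T = 0.161·2346/2.40 = 157.378 sabins.
ΔA = A₂ − A₁ = 157.378 − 76.832 = 80.5 sabins.

80.5 sabins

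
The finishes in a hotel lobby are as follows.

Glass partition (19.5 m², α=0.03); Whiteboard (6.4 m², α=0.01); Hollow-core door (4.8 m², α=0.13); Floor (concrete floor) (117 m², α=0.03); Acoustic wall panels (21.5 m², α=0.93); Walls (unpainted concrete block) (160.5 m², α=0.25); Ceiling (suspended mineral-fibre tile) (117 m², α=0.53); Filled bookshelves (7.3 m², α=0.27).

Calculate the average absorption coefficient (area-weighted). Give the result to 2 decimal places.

0.28

S = Σ Sᵢ = 19.5 + 6.4 + 4.8 + 117 + 21.5 + 160.5 + 117 + 7.3 = 454.0 m².
Σ(Sᵢαᵢ) = 19.5·0.03 + 6.4·0.01 + 4.8·0.13 + 117·0.03 + 21.5·0.93 + 160.5·0.25 + 117·0.53 + 7.3·0.27 = 128.884.
ᾱ = A/S = 0.28.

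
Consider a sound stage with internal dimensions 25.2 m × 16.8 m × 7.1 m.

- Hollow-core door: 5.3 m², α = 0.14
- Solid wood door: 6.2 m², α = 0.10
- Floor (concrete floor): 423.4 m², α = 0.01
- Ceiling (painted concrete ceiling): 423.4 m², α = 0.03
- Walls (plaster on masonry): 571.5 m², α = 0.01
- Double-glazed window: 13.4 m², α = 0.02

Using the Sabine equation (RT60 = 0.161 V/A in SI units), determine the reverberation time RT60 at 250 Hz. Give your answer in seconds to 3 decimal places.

A = Σ Sᵢαᵢ = 5.3·0.14 + 6.2·0.10 + 423.4·0.01 + 423.4·0.03 + 571.5·0.01 + 13.4·0.02 = 24.281 sabins.
Room volume: 3005.856 m³.
T = 0.161 V/A = 0.161·3005.856/24.281 = 19.931 s.

19.931 sec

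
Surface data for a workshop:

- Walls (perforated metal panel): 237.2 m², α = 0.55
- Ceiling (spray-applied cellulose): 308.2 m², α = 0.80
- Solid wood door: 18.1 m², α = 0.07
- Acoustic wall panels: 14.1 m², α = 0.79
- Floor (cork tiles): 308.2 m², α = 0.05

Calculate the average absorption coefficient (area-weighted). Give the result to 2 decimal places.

Total surface area S = 885.8 m².
A = 237.2·0.55 + 308.2·0.80 + 18.1·0.07 + 14.1·0.79 + 308.2·0.05 = 404.836 sabins.
ᾱ = 404.836 / 885.8 = 0.46.

0.46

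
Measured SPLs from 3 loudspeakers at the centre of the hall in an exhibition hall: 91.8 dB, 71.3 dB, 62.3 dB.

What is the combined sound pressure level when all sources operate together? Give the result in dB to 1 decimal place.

91.8 dB

Converting to relative power and adding: 10^(91.8/10) + 10^(71.3/10) + 10^(62.3/10) = 1.529e+09.
Combined level = 10 log₁₀(1.529e+09) = 91.8 dB.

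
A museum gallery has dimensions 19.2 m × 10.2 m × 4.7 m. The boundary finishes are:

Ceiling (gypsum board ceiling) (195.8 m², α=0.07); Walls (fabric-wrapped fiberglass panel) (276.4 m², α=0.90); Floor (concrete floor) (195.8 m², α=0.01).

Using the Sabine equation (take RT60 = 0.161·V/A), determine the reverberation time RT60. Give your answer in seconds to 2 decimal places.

Total absorption A = 195.8·0.07 + 276.4·0.90 + 195.8·0.01
  = 13.706 + 248.760 + 1.958 = 264.424 m² sabins.
Room volume: 920.448 m³.
T = 0.161 V/A = 0.161·920.448/264.424 = 0.56 s.

0.56 s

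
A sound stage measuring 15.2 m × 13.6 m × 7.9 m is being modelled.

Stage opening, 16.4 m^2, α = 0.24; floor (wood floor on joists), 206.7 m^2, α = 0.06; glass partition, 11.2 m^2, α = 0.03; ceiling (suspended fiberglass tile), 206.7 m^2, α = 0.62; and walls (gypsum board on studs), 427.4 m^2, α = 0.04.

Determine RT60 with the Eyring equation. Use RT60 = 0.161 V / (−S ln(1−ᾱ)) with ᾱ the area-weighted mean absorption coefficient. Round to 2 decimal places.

S = Σ Sᵢ = 868.4 m^2.
Absorption A = 16.4·0.24 + 206.7·0.06 + 11.2·0.03 + 206.7·0.62 + 427.4·0.04 = 161.924 sabins.
Mean coefficient ᾱ = A/S = 0.1865.
−S·ln(1−ᾱ) = −868.4 × ln(1 − 0.1865) = 179.246.
V = 15.2 × 13.6 × 7.9 = 1633.088 m³.
T = 0.161·V/[−S·ln(1−ᾱ)] = 0.161·1633.088/179.246 = 1.47 s.

1.47 s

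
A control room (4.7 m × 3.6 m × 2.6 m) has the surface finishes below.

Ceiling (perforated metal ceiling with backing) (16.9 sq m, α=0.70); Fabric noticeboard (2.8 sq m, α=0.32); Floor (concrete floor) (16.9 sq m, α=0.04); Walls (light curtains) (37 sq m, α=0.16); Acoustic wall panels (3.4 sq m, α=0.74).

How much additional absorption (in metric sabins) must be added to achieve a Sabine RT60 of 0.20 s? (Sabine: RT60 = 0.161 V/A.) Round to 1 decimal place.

A₁ = Σ Sᵢαᵢ = 16.9*0.70 + 2.8*0.32 + 16.9*0.04 + 37*0.16 + 3.4*0.74 = 21.838 sabins.
V = 43.992 m³. Required absorption A₂ = 0.161 × 43.992 / 0.20 = 35.414 sabins.
Shortfall: 35.414 − 21.838 = 13.6 sabins.

13.6 sabins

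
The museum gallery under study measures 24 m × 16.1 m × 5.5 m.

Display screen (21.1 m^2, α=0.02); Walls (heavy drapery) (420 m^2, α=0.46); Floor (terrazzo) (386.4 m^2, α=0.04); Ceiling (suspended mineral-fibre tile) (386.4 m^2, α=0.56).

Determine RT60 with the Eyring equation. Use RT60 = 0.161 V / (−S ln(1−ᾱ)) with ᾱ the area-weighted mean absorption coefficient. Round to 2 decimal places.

0.65 s

Total surface area S = 21.1 + 420 + 386.4 + 386.4 = 1213.9 m^2.
Absorption A = 21.1×0.02 + 420×0.46 + 386.4×0.04 + 386.4×0.56 = 425.462 sabins.
Mean coefficient ᾱ = A/S = 0.3505.
−S·ln(1−ᾱ) = −1213.9 × ln(1 − 0.3505) = 523.862.
V = 24 × 16.1 × 5.5 = 2125.2 m³.
T = 0.161·V/[−S·ln(1−ᾱ)] = 0.161·2125.2/523.862 = 0.65 s.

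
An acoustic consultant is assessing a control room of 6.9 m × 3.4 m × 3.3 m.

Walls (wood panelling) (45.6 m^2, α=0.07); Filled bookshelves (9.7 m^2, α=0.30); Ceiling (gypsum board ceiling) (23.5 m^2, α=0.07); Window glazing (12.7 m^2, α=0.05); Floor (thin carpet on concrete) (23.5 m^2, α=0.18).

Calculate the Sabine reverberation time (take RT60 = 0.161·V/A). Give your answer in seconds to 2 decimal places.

Total absorption A = 45.6×0.07 + 9.7×0.30 + 23.5×0.07 + 12.7×0.05 + 23.5×0.18
  = 3.192 + 2.910 + 1.645 + 0.635 + 4.230 = 12.612 m^2 sabins.
Volume V = 6.9 × 3.4 × 3.3 = 77.418 m³.
Sabine: RT60 = 0.161 × 77.418 / 12.612 = 0.99 s.

0.99 s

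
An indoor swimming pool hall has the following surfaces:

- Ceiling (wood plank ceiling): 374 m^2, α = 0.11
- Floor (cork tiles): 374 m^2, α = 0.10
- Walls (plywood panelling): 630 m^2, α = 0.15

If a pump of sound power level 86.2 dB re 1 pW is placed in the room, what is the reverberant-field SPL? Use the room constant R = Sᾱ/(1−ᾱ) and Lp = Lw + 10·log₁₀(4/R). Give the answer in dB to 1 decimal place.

69.3 dB

A = 173.040 sabins; S = 1378.0 m^2.
ᾱ = 173.040/1378.0 = 0.1256; R = Sᾱ/(1−ᾱ) = 173.040/(1−0.1256) = 197.896 m^2.
Lp = Lw + 10 log₁₀(4/R) = 86.2 -16.94 = 69.3 dB.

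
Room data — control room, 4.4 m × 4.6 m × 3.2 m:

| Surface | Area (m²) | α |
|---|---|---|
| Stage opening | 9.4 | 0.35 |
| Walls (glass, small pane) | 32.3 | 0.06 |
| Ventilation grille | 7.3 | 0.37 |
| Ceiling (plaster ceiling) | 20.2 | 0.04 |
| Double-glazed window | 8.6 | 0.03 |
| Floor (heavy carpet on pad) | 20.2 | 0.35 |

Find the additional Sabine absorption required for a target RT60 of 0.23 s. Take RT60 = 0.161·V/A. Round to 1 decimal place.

29.3 sabins

Equivalent absorption area: A₁ = 9.4·0.35 + 32.3·0.06 + 7.3·0.37 + 20.2·0.04 + 8.6·0.03 + 20.2·0.35 = 16.065 m².
For T = 0.23 s, need A₂ = 0.161·V/T = 0.161·64.768/0.23 = 45.338 sabins.
Additional absorption ΔA = 45.338 − 16.065 = 29.3 sabins.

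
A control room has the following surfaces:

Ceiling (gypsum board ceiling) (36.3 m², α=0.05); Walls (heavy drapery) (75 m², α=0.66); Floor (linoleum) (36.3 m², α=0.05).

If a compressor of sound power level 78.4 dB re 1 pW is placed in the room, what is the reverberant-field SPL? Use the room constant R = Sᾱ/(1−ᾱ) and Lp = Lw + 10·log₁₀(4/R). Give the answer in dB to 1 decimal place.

Σ(Sᵢαᵢ) = 36.3·0.05 + 75·0.66 + 36.3·0.05 = 53.130; total area S = 147.6 m².
ᾱ = 0.3600, so room constant R = A/(1−ᾱ) = 83.016 m².
Lp = Lw + 10 log₁₀(4/R) = 78.4 -13.17 = 65.2 dB.

65.2 dB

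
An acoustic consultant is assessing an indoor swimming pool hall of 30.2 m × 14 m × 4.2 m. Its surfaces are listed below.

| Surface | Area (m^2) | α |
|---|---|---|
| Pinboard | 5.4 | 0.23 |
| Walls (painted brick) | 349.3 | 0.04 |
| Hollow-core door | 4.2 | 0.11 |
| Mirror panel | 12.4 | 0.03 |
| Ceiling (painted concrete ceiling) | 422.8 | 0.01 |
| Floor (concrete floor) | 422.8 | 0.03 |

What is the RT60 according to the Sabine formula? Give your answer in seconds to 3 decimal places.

8.674 s

Equivalent absorption area: A = 5.4·0.23 + 349.3·0.04 + 4.2·0.11 + 12.4·0.03 + 422.8·0.01 + 422.8·0.03 = 32.960 m^2.
Volume V = 30.2 × 14 × 4.2 = 1775.76 m³.
RT60 = 0.161 · V / A = 0.161 × 1775.76 / 32.960 = 8.674 s.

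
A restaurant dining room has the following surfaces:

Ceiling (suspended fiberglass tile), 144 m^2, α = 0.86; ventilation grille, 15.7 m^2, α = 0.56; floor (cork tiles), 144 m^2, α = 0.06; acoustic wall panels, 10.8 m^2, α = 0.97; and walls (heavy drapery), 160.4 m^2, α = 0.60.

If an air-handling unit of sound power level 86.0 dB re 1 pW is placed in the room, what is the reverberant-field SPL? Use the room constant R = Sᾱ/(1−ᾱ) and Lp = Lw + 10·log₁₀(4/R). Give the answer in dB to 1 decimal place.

64.9 dB

Σ(Sᵢαᵢ) = 144·0.86 + 15.7·0.56 + 144·0.06 + 10.8·0.97 + 160.4·0.60 = 247.988; total area S = 474.9 m^2.
ᾱ = 0.5222, so room constant R = A/(1−ᾱ) = 519.021 m^2.
Lp = Lw + 10 log₁₀(4/R) = 86.0 -21.13 = 64.9 dB.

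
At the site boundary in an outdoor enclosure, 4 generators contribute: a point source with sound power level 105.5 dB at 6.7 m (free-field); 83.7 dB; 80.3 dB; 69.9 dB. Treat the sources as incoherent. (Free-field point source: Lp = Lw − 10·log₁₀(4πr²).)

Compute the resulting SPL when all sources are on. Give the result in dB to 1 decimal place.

86.2 dB

Source at 6.7 m: Lp = 105.5 − 10·log₁₀(4π·6.7²) = 105.5 − 10·log₁₀(564.104) = 78.0 dB.
Σ 10^(Lᵢ/10) = 4.144e+08.
Combined level = 10 log₁₀(4.144e+08) = 86.2 dB.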